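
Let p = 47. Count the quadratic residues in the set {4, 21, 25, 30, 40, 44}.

(4/47) = +1 → QR.
(21/47) = +1 → QR.
(25/47) = +1 → QR.
(30/47) = -1 → non-residue.
(40/47) = -1 → non-residue.
(44/47) = -1 → non-residue.
Total quadratic residues among the 6: 3.

3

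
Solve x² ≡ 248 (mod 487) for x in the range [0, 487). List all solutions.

107, 380

Since 487 ≡ 3 (mod 4), a square root of 248 is 248^((487+1)/4) = 248^122 mod 487.
Repeated squaring: 248^2≡142, 248^4≡197, 248^8≡336, 248^16≡399, 248^32≡439, 248^64≡356 (mod 487).
248^122 = 248^(64+32+16+8+2) ≡ 107 (mod 487).
Check: 107² = 11449 ≡ 248 (mod 487). The two roots are 107 and 380.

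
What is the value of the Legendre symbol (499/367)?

First reduce: 499 ≡ 132 (mod 367).
Pull out 2^2: since 367 ≡ 7 (mod 8), (2/367) = +1, so (2/367)^2 = +1.
Reciprocity: 33 ≡ 1 and 367 ≡ 3 (mod 4), so (33/367) = +(367/33).
Reduce top mod 33: now compute (4/33).
Pull out 2^2: since 33 ≡ 1 (mod 8), (2/33) = +1, so (2/33)^2 = +1.
Reached (1/33) = 1. Collecting the sign flips along the way, the symbol is +1.

1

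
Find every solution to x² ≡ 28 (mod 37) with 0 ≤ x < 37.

18, 19

37 ≡ 1 (mod 4), so we find a root by search.
Trying successive values, 18² = 324 ≡ 28 (mod 37). The other root is 37 − 18 = 19.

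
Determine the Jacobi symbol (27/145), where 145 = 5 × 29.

Reciprocity: 27 ≡ 3 and 145 ≡ 1 (mod 4), so (27/145) = +(145/27).
Reduce top mod 27: now compute (10/27).
Pull out 2: since 27 ≡ 3 (mod 8), (2/27) = -1.
Reciprocity: 5 ≡ 1 and 27 ≡ 3 (mod 4), so (5/27) = +(27/5).
Reduce top mod 5: now compute (2/5).
Pull out 2: since 5 ≡ 5 (mod 8), (2/5) = -1.
Reached (1/5) = 1. Collecting the sign flips along the way, the symbol is +1.

1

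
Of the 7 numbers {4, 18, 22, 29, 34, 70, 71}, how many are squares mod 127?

(4/127) = +1 → QR.
(18/127) = +1 → QR.
(22/127) = +1 → QR.
(29/127) = -1 → non-residue.
(34/127) = +1 → QR.
(70/127) = +1 → QR.
(71/127) = +1 → QR.
Total quadratic residues among the 7: 6.

6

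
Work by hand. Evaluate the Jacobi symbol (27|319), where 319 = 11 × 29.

-1

Reciprocity: 27 ≡ 3 and 319 ≡ 3 (mod 4), so (27/319) = −(319/27).
Reduce top mod 27: now compute (22/27).
Pull out 2: since 27 ≡ 3 (mod 8), (2/27) = -1.
Reciprocity: 11 ≡ 3 and 27 ≡ 3 (mod 4), so (11/27) = −(27/11).
Reduce top mod 11: now compute (5/11).
Reciprocity: 5 ≡ 1 and 11 ≡ 3 (mod 4), so (5/11) = +(11/5).
Reduce top mod 5: now compute (1/5).
Reached (1/5) = 1. Collecting the sign flips along the way, the symbol is -1.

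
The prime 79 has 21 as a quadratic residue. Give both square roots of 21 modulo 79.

10, 69

Since 79 ≡ 3 (mod 4), a square root of 21 is 21^((79+1)/4) = 21^20 mod 79.
Repeated squaring: 21^2≡46, 21^4≡62, 21^8≡52, 21^16≡18 (mod 79).
21^20 = 21^(16+4) ≡ 10 (mod 79).
Check: 10² = 100 ≡ 21 (mod 79). The two roots are 10 and 69.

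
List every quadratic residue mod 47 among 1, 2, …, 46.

Square k = 1,…,23 (k and 47−k give the same square):
1²=1, 2²=4, 3²=9, 4²=16, 5²=25, 6²=36, 7²≡2, 8²≡17, 9²≡34, 10²≡6, 11²≡27, 12²≡3, 13²≡28, 14²≡8, 15²≡37, 16²≡21, 17²≡7, 18²≡42, 19²≡32, 20²≡24, 21²≡18, 22²≡14, 23²≡12 (mod 47).
So the quadratic residues mod 47 are {1, 2, 3, 4, 6, 7, 8, 9, 12, 14, 16, 17, 18, 21, 24, 25, 27, 28, 32, 34, 36, 37, 42}.

1,2,3,4,6,7,8,9,12,14,16,17,18,21,24,25,27,28,32,34,36,37,42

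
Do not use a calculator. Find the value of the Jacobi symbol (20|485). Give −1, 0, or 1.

Pull out 2^2: since 485 ≡ 5 (mod 8), (2/485) = -1, so (2/485)^2 = +1.
Reciprocity: 5 ≡ 1 and 485 ≡ 1 (mod 4), so (5/485) = +(485/5).
Reduce top mod 5: now compute (0/5).
Top reduces to 0: gcd > 1, so the symbol is 0.

0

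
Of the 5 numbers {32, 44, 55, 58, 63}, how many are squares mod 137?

3

(32/137) = +1 → QR.
(44/137) = +1 → QR.
(55/137) = -1 → non-residue.
(58/137) = -1 → non-residue.
(63/137) = +1 → QR.
Total quadratic residues among the 5: 3.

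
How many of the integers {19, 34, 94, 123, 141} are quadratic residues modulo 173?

1

(19/173) = -1 → non-residue.
(34/173) = +1 → QR.
(94/173) = -1 → non-residue.
(123/173) = -1 → non-residue.
(141/173) = -1 → non-residue.
Total quadratic residues among the 5: 1.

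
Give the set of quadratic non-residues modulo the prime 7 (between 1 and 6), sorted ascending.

3, 5, 6

Square k = 1,…,3 (k and 7−k give the same square):
1²=1, 2²=4, 3²≡2 (mod 7).
The residues are {1, 2, 4}; the non-residues are the remaining 3 nonzero classes.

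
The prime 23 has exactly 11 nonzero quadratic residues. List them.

1,2,3,4,6,8,9,12,13,16,18

Square k = 1,…,11 (k and 23−k give the same square):
1²=1, 2²=4, 3²=9, 4²=16, 5²≡2, 6²≡13, 7²≡3, 8²≡18, 9²≡12, 10²≡8, 11²≡6 (mod 23).
So the quadratic residues mod 23 are {1, 2, 3, 4, 6, 8, 9, 12, 13, 16, 18}.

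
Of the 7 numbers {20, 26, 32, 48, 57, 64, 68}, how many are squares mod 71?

5

(20/71) = +1 → QR.
(26/71) = -1 → non-residue.
(32/71) = +1 → QR.
(48/71) = +1 → QR.
(57/71) = +1 → QR.
(64/71) = +1 → QR.
(68/71) = -1 → non-residue.
Total quadratic residues among the 7: 5.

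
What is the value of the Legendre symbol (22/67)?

1

Pull out 2: since 67 ≡ 3 (mod 8), (2/67) = -1.
Reciprocity: 11 ≡ 3 and 67 ≡ 3 (mod 4), so (11/67) = −(67/11).
Reduce top mod 11: now compute (1/11).
Reached (1/11) = 1. Collecting the sign flips along the way, the symbol is +1.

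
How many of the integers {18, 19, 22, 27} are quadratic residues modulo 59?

(18/59) = -1 → non-residue.
(19/59) = +1 → QR.
(22/59) = +1 → QR.
(27/59) = +1 → QR.
Total quadratic residues among the 4: 3.

3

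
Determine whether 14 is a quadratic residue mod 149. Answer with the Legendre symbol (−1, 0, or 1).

Euler's criterion: (14/149) ≡ 14^74 (mod 149).
14^2 ≡ 47 (mod 149)
14^4 ≡ 123 (mod 149)
14^8 ≡ 80 (mod 149)
14^16 ≡ 142 (mod 149)
14^32 ≡ 49 (mod 149)
14^64 ≡ 17 (mod 149)
14^74 = 14^(64+8+2) ≡ 148 (mod 149).
Result is 148 ≡ −1, so (14/149) = −1.

-1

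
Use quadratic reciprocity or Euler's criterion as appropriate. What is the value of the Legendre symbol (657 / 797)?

Reciprocity: 657 ≡ 1 and 797 ≡ 1 (mod 4), so (657/797) = +(797/657).
Reduce top mod 657: now compute (140/657).
Pull out 2^2: since 657 ≡ 1 (mod 8), (2/657) = +1, so (2/657)^2 = +1.
Reciprocity: 35 ≡ 3 and 657 ≡ 1 (mod 4), so (35/657) = +(657/35).
Reduce top mod 35: now compute (27/35).
Reciprocity: 27 ≡ 3 and 35 ≡ 3 (mod 4), so (27/35) = −(35/27).
Reduce top mod 27: now compute (8/27).
Pull out 2^3: since 27 ≡ 3 (mod 8), (2/27) = -1, so (2/27)^3 = -1.
Reached (1/27) = 1. Collecting the sign flips along the way, the symbol is +1.

1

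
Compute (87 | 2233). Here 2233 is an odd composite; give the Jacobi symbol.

0

Reciprocity: 87 ≡ 3 and 2233 ≡ 1 (mod 4), so (87/2233) = +(2233/87).
Reduce top mod 87: now compute (58/87).
Pull out 2: since 87 ≡ 7 (mod 8), (2/87) = +1.
Reciprocity: 29 ≡ 1 and 87 ≡ 3 (mod 4), so (29/87) = +(87/29).
Reduce top mod 29: now compute (0/29).
Top reduces to 0: gcd > 1, so the symbol is 0.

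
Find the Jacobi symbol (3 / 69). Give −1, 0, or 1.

Reciprocity: 3 ≡ 3 and 69 ≡ 1 (mod 4), so (3/69) = +(69/3).
Reduce top mod 3: now compute (0/3).
Top reduces to 0: gcd > 1, so the symbol is 0.

0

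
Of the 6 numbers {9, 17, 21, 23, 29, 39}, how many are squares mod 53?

(9/53) = +1 → QR.
(17/53) = +1 → QR.
(21/53) = -1 → non-residue.
(23/53) = -1 → non-residue.
(29/53) = +1 → QR.
(39/53) = -1 → non-residue.
Total quadratic residues among the 6: 3.

3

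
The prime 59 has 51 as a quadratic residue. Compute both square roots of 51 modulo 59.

13, 46

Since 59 ≡ 3 (mod 4), a square root of 51 is 51^((59+1)/4) = 51^15 mod 59.
Repeated squaring: 51^2≡5, 51^4≡25, 51^8≡35 (mod 59).
51^15 = 51^(8+4+2+1) ≡ 46 (mod 59).
Check: 46² = 2116 ≡ 51 (mod 59). The two roots are 13 and 46.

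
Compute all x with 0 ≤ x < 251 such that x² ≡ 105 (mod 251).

119, 132

Since 251 ≡ 3 (mod 4), a square root of 105 is 105^((251+1)/4) = 105^63 mod 251.
Repeated squaring: 105^2≡232, 105^4≡110, 105^8≡52, 105^16≡194, 105^32≡237 (mod 251).
105^63 = 105^(32+16+8+4+2+1) ≡ 119 (mod 251).
Check: 119² = 14161 ≡ 105 (mod 251). The two roots are 119 and 132.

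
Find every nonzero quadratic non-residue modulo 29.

2 3 8 10 11 12 14 15 17 18 19 21 26 27

Square k = 1,…,14 (k and 29−k give the same square):
1²=1, 2²=4, 3²=9, 4²=16, 5²=25, 6²≡7, 7²≡20, 8²≡6, 9²≡23, 10²≡13, 11²≡5, 12²≡28, 13²≡24, 14²≡22 (mod 29).
The residues are {1, 4, 5, 6, 7, 9, 13, 16, 20, 22, 23, 24, 25, 28}; the non-residues are the remaining 14 nonzero classes.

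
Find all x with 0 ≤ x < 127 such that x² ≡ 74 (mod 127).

57, 70

Since 127 ≡ 3 (mod 4), a square root of 74 is 74^((127+1)/4) = 74^32 mod 127.
Repeated squaring: 74^2≡15, 74^4≡98, 74^8≡79, 74^16≡18, 74^32≡70 (mod 127).
74^32 = 74^(32) ≡ 70 (mod 127).
Check: 70² = 4900 ≡ 74 (mod 127). The two roots are 57 and 70.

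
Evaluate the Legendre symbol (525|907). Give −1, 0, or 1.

Reciprocity: 525 ≡ 1 and 907 ≡ 3 (mod 4), so (525/907) = +(907/525).
Reduce top mod 525: now compute (382/525).
Pull out 2: since 525 ≡ 5 (mod 8), (2/525) = -1.
Reciprocity: 191 ≡ 3 and 525 ≡ 1 (mod 4), so (191/525) = +(525/191).
Reduce top mod 191: now compute (143/191).
Reciprocity: 143 ≡ 3 and 191 ≡ 3 (mod 4), so (143/191) = −(191/143).
Reduce top mod 143: now compute (48/143).
Pull out 2^4: since 143 ≡ 7 (mod 8), (2/143) = +1, so (2/143)^4 = +1.
Reciprocity: 3 ≡ 3 and 143 ≡ 3 (mod 4), so (3/143) = −(143/3).
Reduce top mod 3: now compute (2/3).
Pull out 2: since 3 ≡ 3 (mod 8), (2/3) = -1.
Reached (1/3) = 1. Collecting the sign flips along the way, the symbol is +1.

1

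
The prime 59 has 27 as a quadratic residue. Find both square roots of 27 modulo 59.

Since 59 ≡ 3 (mod 4), a square root of 27 is 27^((59+1)/4) = 27^15 mod 59.
Repeated squaring: 27^2≡21, 27^4≡28, 27^8≡17 (mod 59).
27^15 = 27^(8+4+2+1) ≡ 26 (mod 59).
Check: 26² = 676 ≡ 27 (mod 59). The two roots are 26 and 33.

26, 33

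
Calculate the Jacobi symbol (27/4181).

Reciprocity: 27 ≡ 3 and 4181 ≡ 1 (mod 4), so (27/4181) = +(4181/27).
Reduce top mod 27: now compute (23/27).
Reciprocity: 23 ≡ 3 and 27 ≡ 3 (mod 4), so (23/27) = −(27/23).
Reduce top mod 23: now compute (4/23).
Pull out 2^2: since 23 ≡ 7 (mod 8), (2/23) = +1, so (2/23)^2 = +1.
Reached (1/23) = 1. Collecting the sign flips along the way, the symbol is -1.

-1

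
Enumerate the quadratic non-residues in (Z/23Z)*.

5, 7, 10, 11, 14, 15, 17, 19, 20, 21, 22

Square k = 1,…,11 (k and 23−k give the same square):
1²=1, 2²=4, 3²=9, 4²=16, 5²≡2, 6²≡13, 7²≡3, 8²≡18, 9²≡12, 10²≡8, 11²≡6 (mod 23).
The residues are {1, 2, 3, 4, 6, 8, 9, 12, 13, 16, 18}; the non-residues are the remaining 11 nonzero classes.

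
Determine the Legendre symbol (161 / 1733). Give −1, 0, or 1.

1

Reciprocity: 161 ≡ 1 and 1733 ≡ 1 (mod 4), so (161/1733) = +(1733/161).
Reduce top mod 161: now compute (123/161).
Reciprocity: 123 ≡ 3 and 161 ≡ 1 (mod 4), so (123/161) = +(161/123).
Reduce top mod 123: now compute (38/123).
Pull out 2: since 123 ≡ 3 (mod 8), (2/123) = -1.
Reciprocity: 19 ≡ 3 and 123 ≡ 3 (mod 4), so (19/123) = −(123/19).
Reduce top mod 19: now compute (9/19).
Reciprocity: 9 ≡ 1 and 19 ≡ 3 (mod 4), so (9/19) = +(19/9).
Reduce top mod 9: now compute (1/9).
Reached (1/9) = 1. Collecting the sign flips along the way, the symbol is +1.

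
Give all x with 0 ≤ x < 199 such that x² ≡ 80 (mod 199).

Since 199 ≡ 3 (mod 4), a square root of 80 is 80^((199+1)/4) = 80^50 mod 199.
Repeated squaring: 80^2≡32, 80^4≡29, 80^8≡45, 80^16≡35, 80^32≡31 (mod 199).
80^50 = 80^(32+16+2) ≡ 94 (mod 199).
Check: 94² = 8836 ≡ 80 (mod 199). The two roots are 94 and 105.

94, 105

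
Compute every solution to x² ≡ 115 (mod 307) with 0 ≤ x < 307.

27, 280

Since 307 ≡ 3 (mod 4), a square root of 115 is 115^((307+1)/4) = 115^77 mod 307.
Repeated squaring: 115^2≡24, 115^4≡269, 115^8≡216, 115^16≡299, 115^32≡64, 115^64≡105 (mod 307).
115^77 = 115^(64+8+4+1) ≡ 280 (mod 307).
Check: 280² = 78400 ≡ 115 (mod 307). The two roots are 27 and 280.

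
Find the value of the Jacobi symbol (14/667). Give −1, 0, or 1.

Pull out 2: since 667 ≡ 3 (mod 8), (2/667) = -1.
Reciprocity: 7 ≡ 3 and 667 ≡ 3 (mod 4), so (7/667) = −(667/7).
Reduce top mod 7: now compute (2/7).
Pull out 2: since 7 ≡ 7 (mod 8), (2/7) = +1.
Reached (1/7) = 1. Collecting the sign flips along the way, the symbol is +1.

1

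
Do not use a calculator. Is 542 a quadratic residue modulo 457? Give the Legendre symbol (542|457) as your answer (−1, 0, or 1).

First reduce: 542 ≡ 85 (mod 457).
Reciprocity: 85 ≡ 1 and 457 ≡ 1 (mod 4), so (85/457) = +(457/85).
Reduce top mod 85: now compute (32/85).
Pull out 2^5: since 85 ≡ 5 (mod 8), (2/85) = -1, so (2/85)^5 = -1.
Reached (1/85) = 1. Collecting the sign flips along the way, the symbol is -1.

-1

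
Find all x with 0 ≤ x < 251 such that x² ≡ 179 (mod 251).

44, 207

Since 251 ≡ 3 (mod 4), a square root of 179 is 179^((251+1)/4) = 179^63 mod 251.
Repeated squaring: 179^2≡164, 179^4≡39, 179^8≡15, 179^16≡225, 179^32≡174 (mod 251).
179^63 = 179^(32+16+8+4+2+1) ≡ 207 (mod 251).
Check: 207² = 42849 ≡ 179 (mod 251). The two roots are 44 and 207.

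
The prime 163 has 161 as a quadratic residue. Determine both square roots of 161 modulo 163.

Since 163 ≡ 3 (mod 4), a square root of 161 is 161^((163+1)/4) = 161^41 mod 163.
Repeated squaring: 161^2≡4, 161^4≡16, 161^8≡93, 161^16≡10, 161^32≡100 (mod 163).
161^41 = 161^(32+8+1) ≡ 145 (mod 163).
Check: 145² = 21025 ≡ 161 (mod 163). The two roots are 18 and 145.

18, 145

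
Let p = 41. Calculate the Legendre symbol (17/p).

Euler's criterion: (17/41) ≡ 17^20 (mod 41).
17^2 ≡ 2 (mod 41)
17^4 ≡ 4 (mod 41)
17^8 ≡ 16 (mod 41)
17^16 ≡ 10 (mod 41)
17^20 = 17^(16+4) ≡ 40 (mod 41).
Result is 40 ≡ −1, so (17/41) = −1.

-1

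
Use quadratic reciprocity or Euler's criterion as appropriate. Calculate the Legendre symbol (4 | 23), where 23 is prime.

1

Euler's criterion: (4/23) ≡ 4^11 (mod 23).
4^2 ≡ 16 (mod 23)
4^4 ≡ 3 (mod 23)
4^8 ≡ 9 (mod 23)
4^11 = 4^(8+2+1) ≡ 1 (mod 23).
Result is 1, so (4/23) = 1.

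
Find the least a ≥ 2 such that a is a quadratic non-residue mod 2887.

(2/2887) = +1, so 2 is a residue.
(3/2887) = −1, so 3 is the smallest positive non-residue mod 2887.

3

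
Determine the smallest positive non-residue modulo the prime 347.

2

(2/347) = −1, so 2 is the smallest positive non-residue mod 347.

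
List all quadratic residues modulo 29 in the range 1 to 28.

Square k = 1,…,14 (k and 29−k give the same square):
1²=1, 2²=4, 3²=9, 4²=16, 5²=25, 6²≡7, 7²≡20, 8²≡6, 9²≡23, 10²≡13, 11²≡5, 12²≡28, 13²≡24, 14²≡22 (mod 29).
So the quadratic residues mod 29 are {1, 4, 5, 6, 7, 9, 13, 16, 20, 22, 23, 24, 25, 28}.

1, 4, 5, 6, 7, 9, 13, 16, 20, 22, 23, 24, 25, 28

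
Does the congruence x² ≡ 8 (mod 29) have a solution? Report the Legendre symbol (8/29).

-1

Euler's criterion: (8/29) ≡ 8^14 (mod 29).
8^2 ≡ 6 (mod 29)
8^4 ≡ 7 (mod 29)
8^8 ≡ 20 (mod 29)
8^14 = 8^(8+4+2) ≡ 28 (mod 29).
Result is 28 ≡ −1, so (8/29) = −1.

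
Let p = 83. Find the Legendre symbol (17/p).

1

Reciprocity: 17 ≡ 1 and 83 ≡ 3 (mod 4), so (17/83) = +(83/17).
Reduce top mod 17: now compute (15/17).
Reciprocity: 15 ≡ 3 and 17 ≡ 1 (mod 4), so (15/17) = +(17/15).
Reduce top mod 15: now compute (2/15).
Pull out 2: since 15 ≡ 7 (mod 8), (2/15) = +1.
Reached (1/15) = 1. Collecting the sign flips along the way, the symbol is +1.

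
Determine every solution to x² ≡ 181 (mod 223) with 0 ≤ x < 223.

36, 187

Since 223 ≡ 3 (mod 4), a square root of 181 is 181^((223+1)/4) = 181^56 mod 223.
Repeated squaring: 181^2≡203, 181^4≡177, 181^8≡109, 181^16≡62, 181^32≡53 (mod 223).
181^56 = 181^(32+16+8) ≡ 36 (mod 223).
Check: 36² = 1296 ≡ 181 (mod 223). The two roots are 36 and 187.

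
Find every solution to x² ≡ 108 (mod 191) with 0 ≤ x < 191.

Since 191 ≡ 3 (mod 4), a square root of 108 is 108^((191+1)/4) = 108^48 mod 191.
Repeated squaring: 108^2≡13, 108^4≡169, 108^8≡102, 108^16≡90, 108^32≡78 (mod 191).
108^48 = 108^(32+16) ≡ 144 (mod 191).
Check: 144² = 20736 ≡ 108 (mod 191). The two roots are 47 and 144.

47, 144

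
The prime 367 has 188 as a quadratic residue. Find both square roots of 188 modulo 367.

65, 302

Since 367 ≡ 3 (mod 4), a square root of 188 is 188^((367+1)/4) = 188^92 mod 367.
Repeated squaring: 188^2≡112, 188^4≡66, 188^8≡319, 188^16≡102, 188^32≡128, 188^64≡236 (mod 367).
188^92 = 188^(64+16+8+4) ≡ 302 (mod 367).
Check: 302² = 91204 ≡ 188 (mod 367). The two roots are 65 and 302.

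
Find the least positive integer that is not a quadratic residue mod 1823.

(2/1823) = +1, so 2 is a residue.
(3/1823) = +1, so 3 is a residue.
(4/1823) = +1, so 4 is a residue.
(5/1823) = −1, so 5 is the smallest positive non-residue mod 1823.

5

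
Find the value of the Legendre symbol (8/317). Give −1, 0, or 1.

-1

Euler's criterion: (8/317) ≡ 8^158 (mod 317).
8^2 ≡ 64 (mod 317)
8^4 ≡ 292 (mod 317)
8^8 ≡ 308 (mod 317)
8^16 ≡ 81 (mod 317)
8^32 ≡ 221 (mod 317)
8^64 ≡ 23 (mod 317)
8^128 ≡ 212 (mod 317)
8^158 = 8^(128+16+8+4+2) ≡ 316 (mod 317).
Result is 316 ≡ −1, so (8/317) = −1.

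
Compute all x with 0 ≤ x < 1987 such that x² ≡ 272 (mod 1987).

195, 1792

Since 1987 ≡ 3 (mod 4), a square root of 272 is 272^((1987+1)/4) = 272^497 mod 1987.
Repeated squaring: 272^2≡465, 272^4≡1629, 272^8≡996, 272^16≡503, 272^32≡660, 272^64≡447, 272^128≡1109, 272^256≡1915 (mod 1987).
272^497 = 272^(256+128+64+32+16+1) ≡ 1792 (mod 1987).
Check: 1792² = 3211264 ≡ 272 (mod 1987). The two roots are 195 and 1792.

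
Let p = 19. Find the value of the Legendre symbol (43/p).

Euler's criterion: (43/19) ≡ 5^9 (mod 19).
5^2 ≡ 6 (mod 19)
5^4 ≡ 17 (mod 19)
5^8 ≡ 4 (mod 19)
5^9 = 5^(8+1) ≡ 1 (mod 19).
Result is 1, so (43/19) = 1.

1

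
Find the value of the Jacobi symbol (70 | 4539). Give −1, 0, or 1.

-1

Pull out 2: since 4539 ≡ 3 (mod 8), (2/4539) = -1.
Reciprocity: 35 ≡ 3 and 4539 ≡ 3 (mod 4), so (35/4539) = −(4539/35).
Reduce top mod 35: now compute (24/35).
Pull out 2^3: since 35 ≡ 3 (mod 8), (2/35) = -1, so (2/35)^3 = -1.
Reciprocity: 3 ≡ 3 and 35 ≡ 3 (mod 4), so (3/35) = −(35/3).
Reduce top mod 3: now compute (2/3).
Pull out 2: since 3 ≡ 3 (mod 8), (2/3) = -1.
Reached (1/3) = 1. Collecting the sign flips along the way, the symbol is -1.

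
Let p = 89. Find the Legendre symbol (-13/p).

-1

First reduce: -13 ≡ 76 (mod 89).
Pull out 2^2: since 89 ≡ 1 (mod 8), (2/89) = +1, so (2/89)^2 = +1.
Reciprocity: 19 ≡ 3 and 89 ≡ 1 (mod 4), so (19/89) = +(89/19).
Reduce top mod 19: now compute (13/19).
Reciprocity: 13 ≡ 1 and 19 ≡ 3 (mod 4), so (13/19) = +(19/13).
Reduce top mod 13: now compute (6/13).
Pull out 2: since 13 ≡ 5 (mod 8), (2/13) = -1.
Reciprocity: 3 ≡ 3 and 13 ≡ 1 (mod 4), so (3/13) = +(13/3).
Reduce top mod 3: now compute (1/3).
Reached (1/3) = 1. Collecting the sign flips along the way, the symbol is -1.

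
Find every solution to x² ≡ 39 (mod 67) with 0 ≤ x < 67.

21, 46

Since 67 ≡ 3 (mod 4), a square root of 39 is 39^((67+1)/4) = 39^17 mod 67.
Repeated squaring: 39^2≡47, 39^4≡65, 39^8≡4, 39^16≡16 (mod 67).
39^17 = 39^(16+1) ≡ 21 (mod 67).
Check: 21² = 441 ≡ 39 (mod 67). The two roots are 21 and 46.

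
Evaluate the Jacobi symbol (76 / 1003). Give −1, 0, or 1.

1

Pull out 2^2: since 1003 ≡ 3 (mod 8), (2/1003) = -1, so (2/1003)^2 = +1.
Reciprocity: 19 ≡ 3 and 1003 ≡ 3 (mod 4), so (19/1003) = −(1003/19).
Reduce top mod 19: now compute (15/19).
Reciprocity: 15 ≡ 3 and 19 ≡ 3 (mod 4), so (15/19) = −(19/15).
Reduce top mod 15: now compute (4/15).
Pull out 2^2: since 15 ≡ 7 (mod 8), (2/15) = +1, so (2/15)^2 = +1.
Reached (1/15) = 1. Collecting the sign flips along the way, the symbol is +1.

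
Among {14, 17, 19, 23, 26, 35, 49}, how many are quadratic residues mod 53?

(14/53) = -1 → non-residue.
(17/53) = +1 → QR.
(19/53) = -1 → non-residue.
(23/53) = -1 → non-residue.
(26/53) = -1 → non-residue.
(35/53) = -1 → non-residue.
(49/53) = +1 → QR.
Total quadratic residues among the 7: 2.

2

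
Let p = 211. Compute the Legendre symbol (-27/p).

1

Euler's criterion: (-27/211) ≡ 184^105 (mod 211).
184^2 ≡ 96 (mod 211)
184^4 ≡ 143 (mod 211)
184^8 ≡ 193 (mod 211)
184^16 ≡ 113 (mod 211)
184^32 ≡ 109 (mod 211)
184^64 ≡ 65 (mod 211)
184^105 = 184^(64+32+8+1) ≡ 1 (mod 211).
Result is 1, so (-27/211) = 1.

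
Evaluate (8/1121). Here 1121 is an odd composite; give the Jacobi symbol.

1

Pull out 2^3: since 1121 ≡ 1 (mod 8), (2/1121) = +1, so (2/1121)^3 = +1.
Reached (1/1121) = 1. Collecting the sign flips along the way, the symbol is +1.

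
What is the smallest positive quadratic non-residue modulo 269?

2

(2/269) = −1, so 2 is the smallest positive non-residue mod 269.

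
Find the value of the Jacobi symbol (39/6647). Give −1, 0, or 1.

1

Reciprocity: 39 ≡ 3 and 6647 ≡ 3 (mod 4), so (39/6647) = −(6647/39).
Reduce top mod 39: now compute (17/39).
Reciprocity: 17 ≡ 1 and 39 ≡ 3 (mod 4), so (17/39) = +(39/17).
Reduce top mod 17: now compute (5/17).
Reciprocity: 5 ≡ 1 and 17 ≡ 1 (mod 4), so (5/17) = +(17/5).
Reduce top mod 5: now compute (2/5).
Pull out 2: since 5 ≡ 5 (mod 8), (2/5) = -1.
Reached (1/5) = 1. Collecting the sign flips along the way, the symbol is +1.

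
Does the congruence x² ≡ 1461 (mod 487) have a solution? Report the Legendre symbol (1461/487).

0

First reduce: 1461 ≡ 0 (mod 487).
Top reduces to 0: gcd > 1, so the symbol is 0.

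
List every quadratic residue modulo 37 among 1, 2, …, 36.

Square k = 1,…,18 (k and 37−k give the same square):
1²=1, 2²=4, 3²=9, 4²=16, 5²=25, 6²=36, 7²≡12, 8²≡27, 9²≡7, 10²≡26, 11²≡10, 12²≡33, 13²≡21, 14²≡11, 15²≡3, 16²≡34, 17²≡30, 18²≡28 (mod 37).
So the quadratic residues mod 37 are {1, 3, 4, 7, 9, 10, 11, 12, 16, 21, 25, 26, 27, 28, 30, 33, 34, 36}.

1,3,4,7,9,10,11,12,16,21,25,26,27,28,30,33,34,36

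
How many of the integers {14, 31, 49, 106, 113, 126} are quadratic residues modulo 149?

3

(14/149) = -1 → non-residue.
(31/149) = +1 → QR.
(49/149) = +1 → QR.
(106/149) = -1 → non-residue.
(113/149) = +1 → QR.
(126/149) = -1 → non-residue.
Total quadratic residues among the 6: 3.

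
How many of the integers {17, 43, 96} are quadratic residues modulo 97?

(17/97) = -1 → non-residue.
(43/97) = +1 → QR.
(96/97) = +1 → QR.
Total quadratic residues among the 3: 2.

2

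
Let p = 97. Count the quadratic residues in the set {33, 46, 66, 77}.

(33/97) = +1 → QR.
(46/97) = -1 → non-residue.
(66/97) = +1 → QR.
(77/97) = -1 → non-residue.
Total quadratic residues among the 4: 2.

2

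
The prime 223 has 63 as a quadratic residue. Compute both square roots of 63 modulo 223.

Since 223 ≡ 3 (mod 4), a square root of 63 is 63^((223+1)/4) = 63^56 mod 223.
Repeated squaring: 63^2≡178, 63^4≡18, 63^8≡101, 63^16≡166, 63^32≡127 (mod 223).
63^56 = 63^(32+16+8) ≡ 78 (mod 223).
Check: 78² = 6084 ≡ 63 (mod 223). The two roots are 78 and 145.

78, 145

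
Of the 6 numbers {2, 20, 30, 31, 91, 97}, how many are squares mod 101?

4

(2/101) = -1 → non-residue.
(20/101) = +1 → QR.
(30/101) = +1 → QR.
(31/101) = +1 → QR.
(91/101) = -1 → non-residue.
(97/101) = +1 → QR.
Total quadratic residues among the 6: 4.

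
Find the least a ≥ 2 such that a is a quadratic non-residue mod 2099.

2

(2/2099) = −1, so 2 is the smallest positive non-residue mod 2099.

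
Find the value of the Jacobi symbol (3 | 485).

Reciprocity: 3 ≡ 3 and 485 ≡ 1 (mod 4), so (3/485) = +(485/3).
Reduce top mod 3: now compute (2/3).
Pull out 2: since 3 ≡ 3 (mod 8), (2/3) = -1.
Reached (1/3) = 1. Collecting the sign flips along the way, the symbol is -1.

-1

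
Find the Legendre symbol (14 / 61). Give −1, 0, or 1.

Euler's criterion: (14/61) ≡ 14^30 (mod 61).
14^2 ≡ 13 (mod 61)
14^4 ≡ 47 (mod 61)
14^8 ≡ 13 (mod 61)
14^16 ≡ 47 (mod 61)
14^30 = 14^(16+8+4+2) ≡ 1 (mod 61).
Result is 1, so (14/61) = 1.

1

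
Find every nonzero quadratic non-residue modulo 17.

Square k = 1,…,8 (k and 17−k give the same square):
1²=1, 2²=4, 3²=9, 4²=16, 5²≡8, 6²≡2, 7²≡15, 8²≡13 (mod 17).
The residues are {1, 2, 4, 8, 9, 13, 15, 16}; the non-residues are the remaining 8 nonzero classes.

3, 5, 6, 7, 10, 11, 12, 14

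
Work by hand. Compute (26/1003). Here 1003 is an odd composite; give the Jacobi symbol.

1

Pull out 2: since 1003 ≡ 3 (mod 8), (2/1003) = -1.
Reciprocity: 13 ≡ 1 and 1003 ≡ 3 (mod 4), so (13/1003) = +(1003/13).
Reduce top mod 13: now compute (2/13).
Pull out 2: since 13 ≡ 5 (mod 8), (2/13) = -1.
Reached (1/13) = 1. Collecting the sign flips along the way, the symbol is +1.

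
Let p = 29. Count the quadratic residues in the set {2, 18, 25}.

1

(2/29) = -1 → non-residue.
(18/29) = -1 → non-residue.
(25/29) = +1 → QR.
Total quadratic residues among the 3: 1.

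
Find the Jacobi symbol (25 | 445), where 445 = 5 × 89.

0

Reciprocity: 25 ≡ 1 and 445 ≡ 1 (mod 4), so (25/445) = +(445/25).
Reduce top mod 25: now compute (20/25).
Pull out 2^2: since 25 ≡ 1 (mod 8), (2/25) = +1, so (2/25)^2 = +1.
Reciprocity: 5 ≡ 1 and 25 ≡ 1 (mod 4), so (5/25) = +(25/5).
Reduce top mod 5: now compute (0/5).
Top reduces to 0: gcd > 1, so the symbol is 0.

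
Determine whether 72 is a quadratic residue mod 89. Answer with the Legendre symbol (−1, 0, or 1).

Pull out 2^3: since 89 ≡ 1 (mod 8), (2/89) = +1, so (2/89)^3 = +1.
Reciprocity: 9 ≡ 1 and 89 ≡ 1 (mod 4), so (9/89) = +(89/9).
Reduce top mod 9: now compute (8/9).
Pull out 2^3: since 9 ≡ 1 (mod 8), (2/9) = +1, so (2/9)^3 = +1.
Reached (1/9) = 1. Collecting the sign flips along the way, the symbol is +1.

1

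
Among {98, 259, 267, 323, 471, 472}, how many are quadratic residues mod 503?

(98/503) = +1 → QR.
(259/503) = -1 → non-residue.
(267/503) = -1 → non-residue.
(323/503) = +1 → QR.
(471/503) = -1 → non-residue.
(472/503) = +1 → QR.
Total quadratic residues among the 6: 3.

3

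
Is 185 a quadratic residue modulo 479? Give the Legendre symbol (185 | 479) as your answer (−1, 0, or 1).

-1

Euler's criterion: (185/479) ≡ 185^239 (mod 479).
185^2 ≡ 216 (mod 479)
185^4 ≡ 193 (mod 479)
185^8 ≡ 366 (mod 479)
185^16 ≡ 315 (mod 479)
185^32 ≡ 72 (mod 479)
185^64 ≡ 394 (mod 479)
185^128 ≡ 40 (mod 479)
185^239 = 185^(128+64+32+8+4+2+1) ≡ 478 (mod 479).
Result is 478 ≡ −1, so (185/479) = −1.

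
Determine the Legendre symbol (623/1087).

1

Euler's criterion: (623/1087) ≡ 623^543 (mod 1087).
623^2 ≡ 70 (mod 1087)
623^4 ≡ 552 (mod 1087)
623^8 ≡ 344 (mod 1087)
623^16 ≡ 940 (mod 1087)
623^32 ≡ 956 (mod 1087)
623^64 ≡ 856 (mod 1087)
623^128 ≡ 98 (mod 1087)
623^256 ≡ 908 (mod 1087)
623^512 ≡ 518 (mod 1087)
623^543 = 623^(512+16+8+4+2+1) ≡ 1 (mod 1087).
Result is 1, so (623/1087) = 1.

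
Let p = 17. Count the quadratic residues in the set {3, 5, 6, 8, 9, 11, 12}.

2

(3/17) = -1 → non-residue.
(5/17) = -1 → non-residue.
(6/17) = -1 → non-residue.
(8/17) = +1 → QR.
(9/17) = +1 → QR.
(11/17) = -1 → non-residue.
(12/17) = -1 → non-residue.
Total quadratic residues among the 7: 2.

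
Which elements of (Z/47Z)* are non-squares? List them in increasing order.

5 10 11 13 15 19 20 22 23 26 29 30 31 33 35 38 39 40 41 43 44 45 46

Square k = 1,…,23 (k and 47−k give the same square):
1²=1, 2²=4, 3²=9, 4²=16, 5²=25, 6²=36, 7²≡2, 8²≡17, 9²≡34, 10²≡6, 11²≡27, 12²≡3, 13²≡28, 14²≡8, 15²≡37, 16²≡21, 17²≡7, 18²≡42, 19²≡32, 20²≡24, 21²≡18, 22²≡14, 23²≡12 (mod 47).
The residues are {1, 2, 3, 4, 6, 7, 8, 9, 12, 14, 16, 17, 18, 21, 24, 25, 27, 28, 32, 34, 36, 37, 42}; the non-residues are the remaining 23 nonzero classes.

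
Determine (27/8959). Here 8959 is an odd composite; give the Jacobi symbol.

-1

Reciprocity: 27 ≡ 3 and 8959 ≡ 3 (mod 4), so (27/8959) = −(8959/27).
Reduce top mod 27: now compute (22/27).
Pull out 2: since 27 ≡ 3 (mod 8), (2/27) = -1.
Reciprocity: 11 ≡ 3 and 27 ≡ 3 (mod 4), so (11/27) = −(27/11).
Reduce top mod 11: now compute (5/11).
Reciprocity: 5 ≡ 1 and 11 ≡ 3 (mod 4), so (5/11) = +(11/5).
Reduce top mod 5: now compute (1/5).
Reached (1/5) = 1. Collecting the sign flips along the way, the symbol is -1.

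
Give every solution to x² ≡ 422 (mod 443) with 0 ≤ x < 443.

181, 262

Since 443 ≡ 3 (mod 4), a square root of 422 is 422^((443+1)/4) = 422^111 mod 443.
Repeated squaring: 422^2≡441, 422^4≡4, 422^8≡16, 422^16≡256, 422^32≡415, 422^64≡341 (mod 443).
422^111 = 422^(64+32+8+4+2+1) ≡ 181 (mod 443).
Check: 181² = 32761 ≡ 422 (mod 443). The two roots are 181 and 262.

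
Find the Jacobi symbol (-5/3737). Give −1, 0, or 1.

-1

First reduce: -5 ≡ 3732 (mod 3737).
Pull out 2^2: since 3737 ≡ 1 (mod 8), (2/3737) = +1, so (2/3737)^2 = +1.
Reciprocity: 933 ≡ 1 and 3737 ≡ 1 (mod 4), so (933/3737) = +(3737/933).
Reduce top mod 933: now compute (5/933).
Reciprocity: 5 ≡ 1 and 933 ≡ 1 (mod 4), so (5/933) = +(933/5).
Reduce top mod 5: now compute (3/5).
Reciprocity: 3 ≡ 3 and 5 ≡ 1 (mod 4), so (3/5) = +(5/3).
Reduce top mod 3: now compute (2/3).
Pull out 2: since 3 ≡ 3 (mod 8), (2/3) = -1.
Reached (1/3) = 1. Collecting the sign flips along the way, the symbol is -1.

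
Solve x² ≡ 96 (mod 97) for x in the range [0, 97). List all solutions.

22, 75

97 ≡ 1 (mod 4), so we find a root by search.
Trying successive values, 22² = 484 ≡ 96 (mod 97). The other root is 97 − 22 = 75.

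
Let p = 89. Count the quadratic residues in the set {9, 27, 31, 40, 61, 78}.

3

(9/89) = +1 → QR.
(27/89) = -1 → non-residue.
(31/89) = -1 → non-residue.
(40/89) = +1 → QR.
(61/89) = -1 → non-residue.
(78/89) = +1 → QR.
Total quadratic residues among the 6: 3.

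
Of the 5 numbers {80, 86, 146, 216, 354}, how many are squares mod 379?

(80/379) = +1 → QR.
(86/379) = +1 → QR.
(146/379) = +1 → QR.
(216/379) = +1 → QR.
(354/379) = -1 → non-residue.
Total quadratic residues among the 5: 4.

4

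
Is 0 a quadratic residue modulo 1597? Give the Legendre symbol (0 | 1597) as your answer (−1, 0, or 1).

0

Top reduces to 0: gcd > 1, so the symbol is 0.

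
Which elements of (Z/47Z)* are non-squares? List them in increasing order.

5, 10, 11, 13, 15, 19, 20, 22, 23, 26, 29, 30, 31, 33, 35, 38, 39, 40, 41, 43, 44, 45, 46

Square k = 1,…,23 (k and 47−k give the same square):
1²=1, 2²=4, 3²=9, 4²=16, 5²=25, 6²=36, 7²≡2, 8²≡17, 9²≡34, 10²≡6, 11²≡27, 12²≡3, 13²≡28, 14²≡8, 15²≡37, 16²≡21, 17²≡7, 18²≡42, 19²≡32, 20²≡24, 21²≡18, 22²≡14, 23²≡12 (mod 47).
The residues are {1, 2, 3, 4, 6, 7, 8, 9, 12, 14, 16, 17, 18, 21, 24, 25, 27, 28, 32, 34, 36, 37, 42}; the non-residues are the remaining 23 nonzero classes.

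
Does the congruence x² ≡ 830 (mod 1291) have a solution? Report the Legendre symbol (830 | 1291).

-1

Pull out 2: since 1291 ≡ 3 (mod 8), (2/1291) = -1.
Reciprocity: 415 ≡ 3 and 1291 ≡ 3 (mod 4), so (415/1291) = −(1291/415).
Reduce top mod 415: now compute (46/415).
Pull out 2: since 415 ≡ 7 (mod 8), (2/415) = +1.
Reciprocity: 23 ≡ 3 and 415 ≡ 3 (mod 4), so (23/415) = −(415/23).
Reduce top mod 23: now compute (1/23).
Reached (1/23) = 1. Collecting the sign flips along the way, the symbol is -1.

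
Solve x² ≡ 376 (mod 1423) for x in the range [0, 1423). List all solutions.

Since 1423 ≡ 3 (mod 4), a square root of 376 is 376^((1423+1)/4) = 376^356 mod 1423.
Repeated squaring: 376^2≡499, 376^4≡1399, 376^8≡576, 376^16≡217, 376^32≡130, 376^64≡1247, 376^128≡1093, 376^256≡752 (mod 1423).
376^356 = 376^(256+64+32+4) ≡ 716 (mod 1423).
Check: 716² = 512656 ≡ 376 (mod 1423). The two roots are 707 and 716.

707, 716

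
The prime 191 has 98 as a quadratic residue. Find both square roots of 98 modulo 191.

Since 191 ≡ 3 (mod 4), a square root of 98 is 98^((191+1)/4) = 98^48 mod 191.
Repeated squaring: 98^2≡54, 98^4≡51, 98^8≡118, 98^16≡172, 98^32≡170 (mod 191).
98^48 = 98^(32+16) ≡ 17 (mod 191).
Check: 17² = 289 ≡ 98 (mod 191). The two roots are 17 and 174.

17, 174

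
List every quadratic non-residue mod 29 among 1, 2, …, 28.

Square k = 1,…,14 (k and 29−k give the same square):
1²=1, 2²=4, 3²=9, 4²=16, 5²=25, 6²≡7, 7²≡20, 8²≡6, 9²≡23, 10²≡13, 11²≡5, 12²≡28, 13²≡24, 14²≡22 (mod 29).
The residues are {1, 4, 5, 6, 7, 9, 13, 16, 20, 22, 23, 24, 25, 28}; the non-residues are the remaining 14 nonzero classes.

2,3,8,10,11,12,14,15,17,18,19,21,26,27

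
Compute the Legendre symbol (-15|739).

1

Euler's criterion: (-15/739) ≡ 724^369 (mod 739).
724^2 ≡ 225 (mod 739)
724^4 ≡ 373 (mod 739)
724^8 ≡ 197 (mod 739)
724^16 ≡ 381 (mod 739)
724^32 ≡ 317 (mod 739)
724^64 ≡ 724 (mod 739)
724^128 ≡ 225 (mod 739)
724^256 ≡ 373 (mod 739)
724^369 = 724^(256+64+32+16+1) ≡ 1 (mod 739).
Result is 1, so (-15/739) = 1.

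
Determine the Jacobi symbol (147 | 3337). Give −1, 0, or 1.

1

Reciprocity: 147 ≡ 3 and 3337 ≡ 1 (mod 4), so (147/3337) = +(3337/147).
Reduce top mod 147: now compute (103/147).
Reciprocity: 103 ≡ 3 and 147 ≡ 3 (mod 4), so (103/147) = −(147/103).
Reduce top mod 103: now compute (44/103).
Pull out 2^2: since 103 ≡ 7 (mod 8), (2/103) = +1, so (2/103)^2 = +1.
Reciprocity: 11 ≡ 3 and 103 ≡ 3 (mod 4), so (11/103) = −(103/11).
Reduce top mod 11: now compute (4/11).
Pull out 2^2: since 11 ≡ 3 (mod 8), (2/11) = -1, so (2/11)^2 = +1.
Reached (1/11) = 1. Collecting the sign flips along the way, the symbol is +1.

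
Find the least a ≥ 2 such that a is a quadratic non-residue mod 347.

2

(2/347) = −1, so 2 is the smallest positive non-residue mod 347.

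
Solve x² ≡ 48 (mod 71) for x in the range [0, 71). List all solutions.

30, 41

Since 71 ≡ 3 (mod 4), a square root of 48 is 48^((71+1)/4) = 48^18 mod 71.
Repeated squaring: 48^2≡32, 48^4≡30, 48^8≡48, 48^16≡32 (mod 71).
48^18 = 48^(16+2) ≡ 30 (mod 71).
Check: 30² = 900 ≡ 48 (mod 71). The two roots are 30 and 41.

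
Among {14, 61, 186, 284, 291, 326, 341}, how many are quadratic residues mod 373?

1

(14/373) = -1 → non-residue.
(61/373) = -1 → non-residue.
(186/373) = -1 → non-residue.
(284/373) = +1 → QR.
(291/373) = -1 → non-residue.
(326/373) = -1 → non-residue.
(341/373) = -1 → non-residue.
Total quadratic residues among the 7: 1.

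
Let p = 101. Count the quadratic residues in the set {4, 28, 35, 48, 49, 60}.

(4/101) = +1 → QR.
(28/101) = -1 → non-residue.
(35/101) = -1 → non-residue.
(48/101) = -1 → non-residue.
(49/101) = +1 → QR.
(60/101) = -1 → non-residue.
Total quadratic residues among the 6: 2.

2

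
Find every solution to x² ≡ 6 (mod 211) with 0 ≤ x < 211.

46, 165

Since 211 ≡ 3 (mod 4), a square root of 6 is 6^((211+1)/4) = 6^53 mod 211.
Repeated squaring: 6^2≡36, 6^4≡30, 6^8≡56, 6^16≡182, 6^32≡208 (mod 211).
6^53 = 6^(32+16+4+1) ≡ 46 (mod 211).
Check: 46² = 2116 ≡ 6 (mod 211). The two roots are 46 and 165.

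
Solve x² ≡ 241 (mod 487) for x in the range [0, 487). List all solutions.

68, 419

Since 487 ≡ 3 (mod 4), a square root of 241 is 241^((487+1)/4) = 241^122 mod 487.
Repeated squaring: 241^2≡128, 241^4≡313, 241^8≡82, 241^16≡393, 241^32≡70, 241^64≡30 (mod 487).
241^122 = 241^(64+32+16+8+2) ≡ 419 (mod 487).
Check: 419² = 175561 ≡ 241 (mod 487). The two roots are 68 and 419.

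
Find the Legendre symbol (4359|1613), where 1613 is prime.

-1

First reduce: 4359 ≡ 1133 (mod 1613).
Reciprocity: 1133 ≡ 1 and 1613 ≡ 1 (mod 4), so (1133/1613) = +(1613/1133).
Reduce top mod 1133: now compute (480/1133).
Pull out 2^5: since 1133 ≡ 5 (mod 8), (2/1133) = -1, so (2/1133)^5 = -1.
Reciprocity: 15 ≡ 3 and 1133 ≡ 1 (mod 4), so (15/1133) = +(1133/15).
Reduce top mod 15: now compute (8/15).
Pull out 2^3: since 15 ≡ 7 (mod 8), (2/15) = +1, so (2/15)^3 = +1.
Reached (1/15) = 1. Collecting the sign flips along the way, the symbol is -1.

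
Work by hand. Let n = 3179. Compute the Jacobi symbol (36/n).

Pull out 2^2: since 3179 ≡ 3 (mod 8), (2/3179) = -1, so (2/3179)^2 = +1.
Reciprocity: 9 ≡ 1 and 3179 ≡ 3 (mod 4), so (9/3179) = +(3179/9).
Reduce top mod 9: now compute (2/9).
Pull out 2: since 9 ≡ 1 (mod 8), (2/9) = +1.
Reached (1/9) = 1. Collecting the sign flips along the way, the symbol is +1.

1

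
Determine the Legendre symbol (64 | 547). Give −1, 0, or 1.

1

Euler's criterion: (64/547) ≡ 64^273 (mod 547).
64^2 ≡ 267 (mod 547)
64^4 ≡ 179 (mod 547)
64^8 ≡ 315 (mod 547)
64^16 ≡ 218 (mod 547)
64^32 ≡ 482 (mod 547)
64^64 ≡ 396 (mod 547)
64^128 ≡ 374 (mod 547)
64^256 ≡ 391 (mod 547)
64^273 = 64^(256+16+1) ≡ 1 (mod 547).
Result is 1, so (64/547) = 1.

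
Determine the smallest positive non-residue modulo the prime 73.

(2/73) = +1, so 2 is a residue.
(3/73) = +1, so 3 is a residue.
(4/73) = +1, so 4 is a residue.
(5/73) = −1, so 5 is the smallest positive non-residue mod 73.

5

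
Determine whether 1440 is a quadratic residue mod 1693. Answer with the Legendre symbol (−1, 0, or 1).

1

Pull out 2^5: since 1693 ≡ 5 (mod 8), (2/1693) = -1, so (2/1693)^5 = -1.
Reciprocity: 45 ≡ 1 and 1693 ≡ 1 (mod 4), so (45/1693) = +(1693/45).
Reduce top mod 45: now compute (28/45).
Pull out 2^2: since 45 ≡ 5 (mod 8), (2/45) = -1, so (2/45)^2 = +1.
Reciprocity: 7 ≡ 3 and 45 ≡ 1 (mod 4), so (7/45) = +(45/7).
Reduce top mod 7: now compute (3/7).
Reciprocity: 3 ≡ 3 and 7 ≡ 3 (mod 4), so (3/7) = −(7/3).
Reduce top mod 3: now compute (1/3).
Reached (1/3) = 1. Collecting the sign flips along the way, the symbol is +1.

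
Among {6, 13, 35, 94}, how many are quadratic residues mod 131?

(6/131) = -1 → non-residue.
(13/131) = +1 → QR.
(35/131) = +1 → QR.
(94/131) = +1 → QR.
Total quadratic residues among the 4: 3.

3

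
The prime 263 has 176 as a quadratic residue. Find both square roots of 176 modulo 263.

121, 142

Since 263 ≡ 3 (mod 4), a square root of 176 is 176^((263+1)/4) = 176^66 mod 263.
Repeated squaring: 176^2≡205, 176^4≡208, 176^8≡132, 176^16≡66, 176^32≡148, 176^64≡75 (mod 263).
176^66 = 176^(64+2) ≡ 121 (mod 263).
Check: 121² = 14641 ≡ 176 (mod 263). The two roots are 121 and 142.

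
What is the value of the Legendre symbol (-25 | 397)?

1

First reduce: -25 ≡ 372 (mod 397).
Pull out 2^2: since 397 ≡ 5 (mod 8), (2/397) = -1, so (2/397)^2 = +1.
Reciprocity: 93 ≡ 1 and 397 ≡ 1 (mod 4), so (93/397) = +(397/93).
Reduce top mod 93: now compute (25/93).
Reciprocity: 25 ≡ 1 and 93 ≡ 1 (mod 4), so (25/93) = +(93/25).
Reduce top mod 25: now compute (18/25).
Pull out 2: since 25 ≡ 1 (mod 8), (2/25) = +1.
Reciprocity: 9 ≡ 1 and 25 ≡ 1 (mod 4), so (9/25) = +(25/9).
Reduce top mod 9: now compute (7/9).
Reciprocity: 7 ≡ 3 and 9 ≡ 1 (mod 4), so (7/9) = +(9/7).
Reduce top mod 7: now compute (2/7).
Pull out 2: since 7 ≡ 7 (mod 8), (2/7) = +1.
Reached (1/7) = 1. Collecting the sign flips along the way, the symbol is +1.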